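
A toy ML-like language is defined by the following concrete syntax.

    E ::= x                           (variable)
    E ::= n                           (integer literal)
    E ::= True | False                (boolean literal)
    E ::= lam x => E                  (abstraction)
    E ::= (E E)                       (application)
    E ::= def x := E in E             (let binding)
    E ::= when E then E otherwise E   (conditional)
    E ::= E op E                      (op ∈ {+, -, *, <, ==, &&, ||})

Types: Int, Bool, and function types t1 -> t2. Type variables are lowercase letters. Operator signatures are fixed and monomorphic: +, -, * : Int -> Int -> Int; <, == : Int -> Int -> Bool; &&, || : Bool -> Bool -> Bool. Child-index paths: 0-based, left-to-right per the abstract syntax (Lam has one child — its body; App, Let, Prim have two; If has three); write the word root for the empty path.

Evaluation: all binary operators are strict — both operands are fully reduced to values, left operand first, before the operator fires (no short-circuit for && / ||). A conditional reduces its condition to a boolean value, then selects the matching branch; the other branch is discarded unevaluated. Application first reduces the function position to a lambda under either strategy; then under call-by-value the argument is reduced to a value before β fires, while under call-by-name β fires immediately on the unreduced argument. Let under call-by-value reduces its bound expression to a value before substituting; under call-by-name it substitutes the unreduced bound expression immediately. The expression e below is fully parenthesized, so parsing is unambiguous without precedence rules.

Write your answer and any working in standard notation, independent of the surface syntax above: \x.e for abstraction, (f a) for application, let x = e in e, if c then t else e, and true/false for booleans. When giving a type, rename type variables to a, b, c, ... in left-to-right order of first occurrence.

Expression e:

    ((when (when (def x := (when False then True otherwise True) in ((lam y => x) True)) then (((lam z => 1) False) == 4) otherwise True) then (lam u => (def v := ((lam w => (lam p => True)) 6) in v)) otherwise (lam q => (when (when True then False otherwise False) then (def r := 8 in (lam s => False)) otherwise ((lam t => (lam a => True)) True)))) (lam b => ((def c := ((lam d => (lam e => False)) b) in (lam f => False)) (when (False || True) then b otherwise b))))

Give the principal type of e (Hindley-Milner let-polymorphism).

Working:
  unify Bool ~ Bool
  unify Bool ~ Bool
let x : Bool
x : Bool
\y._ : a -> Bool
  unify a -> Bool ~ Bool -> b
  unify a ~ Bool
  unify Bool ~ b
_ _ : Bool
  unify Bool ~ Bool
\z._ : c -> Int
  unify c -> Int ~ Bool -> d
  unify c ~ Bool
  unify Int ~ d
_ _ : Int
  unify Int ~ Int
  unify Int ~ Int
  unify Bool ~ Bool
  unify Bool ~ Bool
\p._ : g -> Bool
\w._ : f -> g -> Bool
  unify f -> g -> Bool ~ Int -> h
  unify f ~ Int
  unify g -> Bool ~ h
_ _ : g -> Bool
let v : forall. g -> Bool
v : i -> Bool
\u._ : e -> i -> Bool
  unify Bool ~ Bool
  unify Bool ~ Bool
  unify Bool ~ Bool
let r : Int
\s._ : k -> Bool
\a._ : m -> Bool
\t._ : l -> m -> Bool
  unify l -> m -> Bool ~ Bool -> n
  unify l ~ Bool
  unify m -> Bool ~ n
_ _ : m -> Bool
  unify k -> Bool ~ m -> Bool
  unify k ~ m
  unify Bool ~ Bool
\q._ : j -> m -> Bool
  unify e -> i -> Bool ~ j -> m -> Bool
  unify e ~ j
  unify i -> Bool ~ m -> Bool
  unify i ~ m
  unify Bool ~ Bool
\e._ : q -> Bool
\d._ : p -> q -> Bool
b : o
  unify p -> q -> Bool ~ o -> r
  unify p ~ o
  unify q -> Bool ~ r
_ _ : q -> Bool
let c : forall. q -> Bool
\f._ : s -> Bool
  unify Bool ~ Bool
  unify Bool ~ Bool
  unify Bool ~ Bool
b : o
b : o
  unify o ~ o
  unify s -> Bool ~ o -> t
  unify s ~ o
  unify Bool ~ t
_ _ : Bool
\b._ : o -> Bool
  unify j -> m -> Bool ~ (o -> Bool) -> u
  unify j ~ o -> Bool
  unify m -> Bool ~ u
_ _ : m -> Bool

Answer: a -> Bool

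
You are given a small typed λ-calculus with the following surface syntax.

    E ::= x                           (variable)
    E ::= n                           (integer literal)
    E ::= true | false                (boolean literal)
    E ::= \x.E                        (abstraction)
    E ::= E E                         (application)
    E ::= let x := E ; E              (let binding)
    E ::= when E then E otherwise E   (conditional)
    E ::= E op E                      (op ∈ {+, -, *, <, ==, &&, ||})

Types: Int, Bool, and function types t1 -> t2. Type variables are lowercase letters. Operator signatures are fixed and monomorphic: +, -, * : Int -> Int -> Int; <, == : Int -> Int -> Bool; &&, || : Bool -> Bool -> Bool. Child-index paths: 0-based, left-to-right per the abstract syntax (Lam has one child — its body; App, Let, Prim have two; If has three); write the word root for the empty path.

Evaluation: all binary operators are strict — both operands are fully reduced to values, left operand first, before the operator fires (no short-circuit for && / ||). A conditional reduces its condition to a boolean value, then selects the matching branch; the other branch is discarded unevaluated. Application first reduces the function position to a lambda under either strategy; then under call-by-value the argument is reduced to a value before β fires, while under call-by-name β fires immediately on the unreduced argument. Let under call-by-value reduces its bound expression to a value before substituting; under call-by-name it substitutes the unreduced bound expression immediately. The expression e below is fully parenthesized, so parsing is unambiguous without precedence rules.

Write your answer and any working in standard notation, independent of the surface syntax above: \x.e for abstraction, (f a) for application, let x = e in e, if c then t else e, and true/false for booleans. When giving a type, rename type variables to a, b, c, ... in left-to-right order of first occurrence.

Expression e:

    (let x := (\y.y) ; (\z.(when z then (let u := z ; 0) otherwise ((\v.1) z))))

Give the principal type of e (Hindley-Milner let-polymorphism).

Answer: Bool -> Int

Trace:
y : a
\y._ : a -> a
let x : forall. a -> a
z : b
  unify b ~ Bool
z : Bool
let u : Bool
\v._ : c -> Int
z : Bool
  unify c -> Int ~ Bool -> d
  unify c ~ Bool
  unify Int ~ d
_ _ : Int
  unify Int ~ Int
\z._ : Bool -> Int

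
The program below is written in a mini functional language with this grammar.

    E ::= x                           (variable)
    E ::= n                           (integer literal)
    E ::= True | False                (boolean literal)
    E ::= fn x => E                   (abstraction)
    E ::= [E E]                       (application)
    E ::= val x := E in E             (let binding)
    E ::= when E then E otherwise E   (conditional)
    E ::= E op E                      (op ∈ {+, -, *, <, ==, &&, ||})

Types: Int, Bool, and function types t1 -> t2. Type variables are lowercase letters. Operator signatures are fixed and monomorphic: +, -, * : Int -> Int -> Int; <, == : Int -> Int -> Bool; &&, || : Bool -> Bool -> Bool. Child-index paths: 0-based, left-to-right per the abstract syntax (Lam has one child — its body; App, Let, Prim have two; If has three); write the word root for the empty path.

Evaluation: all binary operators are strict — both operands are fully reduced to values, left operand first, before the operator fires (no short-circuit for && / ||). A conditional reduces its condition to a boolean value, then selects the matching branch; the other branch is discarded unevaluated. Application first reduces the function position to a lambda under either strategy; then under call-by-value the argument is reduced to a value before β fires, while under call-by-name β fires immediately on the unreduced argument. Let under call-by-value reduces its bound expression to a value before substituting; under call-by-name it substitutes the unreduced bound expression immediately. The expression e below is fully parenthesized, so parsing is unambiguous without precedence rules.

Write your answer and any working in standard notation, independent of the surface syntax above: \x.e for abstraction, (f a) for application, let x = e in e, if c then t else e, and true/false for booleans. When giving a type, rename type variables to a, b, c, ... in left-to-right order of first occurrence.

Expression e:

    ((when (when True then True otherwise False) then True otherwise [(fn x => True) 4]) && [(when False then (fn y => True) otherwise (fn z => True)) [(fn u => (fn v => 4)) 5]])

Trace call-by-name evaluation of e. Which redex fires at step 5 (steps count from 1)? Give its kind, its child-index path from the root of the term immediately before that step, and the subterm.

Answer: delta at root : (true && true)

Working:
step 0: ((if (if true then true else false) then true else ((\x.true) 4)) && ((if false then (\y.true) else (\z.true)) ((\u.(\v.4)) 5)))
step 1: [if@0.0] ((if true then true else ((\x.true) 4)) && ((if false then (\y.true) else (\z.true)) ((\u.(\v.4)) 5)))
step 2: [if@0] (true && ((if false then (\y.true) else (\z.true)) ((\u.(\v.4)) 5)))
step 3: [if@1.0] (true && ((\z.true) ((\u.(\v.4)) 5)))
step 4: [beta@1] (true && true)
step 5: [delta@root] true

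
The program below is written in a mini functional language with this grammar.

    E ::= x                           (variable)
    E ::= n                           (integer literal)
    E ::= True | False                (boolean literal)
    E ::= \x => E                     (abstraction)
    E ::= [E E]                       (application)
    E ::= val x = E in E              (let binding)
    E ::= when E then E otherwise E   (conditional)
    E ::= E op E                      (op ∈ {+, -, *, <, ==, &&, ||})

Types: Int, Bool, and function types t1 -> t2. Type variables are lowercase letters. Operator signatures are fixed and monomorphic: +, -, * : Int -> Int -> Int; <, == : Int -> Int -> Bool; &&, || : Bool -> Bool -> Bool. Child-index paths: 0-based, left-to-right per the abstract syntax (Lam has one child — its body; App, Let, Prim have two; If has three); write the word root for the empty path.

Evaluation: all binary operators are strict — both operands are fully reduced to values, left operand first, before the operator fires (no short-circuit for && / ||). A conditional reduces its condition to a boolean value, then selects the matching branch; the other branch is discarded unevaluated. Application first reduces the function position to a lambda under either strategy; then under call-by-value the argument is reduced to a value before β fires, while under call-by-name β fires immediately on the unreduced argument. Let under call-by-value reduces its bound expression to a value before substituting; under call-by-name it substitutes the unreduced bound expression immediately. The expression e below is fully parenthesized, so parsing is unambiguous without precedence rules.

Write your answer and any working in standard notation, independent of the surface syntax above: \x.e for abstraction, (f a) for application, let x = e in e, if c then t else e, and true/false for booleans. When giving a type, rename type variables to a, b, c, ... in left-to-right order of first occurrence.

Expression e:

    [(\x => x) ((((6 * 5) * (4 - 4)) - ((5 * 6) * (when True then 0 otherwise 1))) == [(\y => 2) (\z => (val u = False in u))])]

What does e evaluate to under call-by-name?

Answer: false

Derivation:
step 0: ((\x.x) ((((6 * 5) * (4 - 4)) - ((5 * 6) * (if true then 0 else 1))) == ((\y.2) (\z.(let u = false in u)))))
step 1: [beta@root] ((((6 * 5) * (4 - 4)) - ((5 * 6) * (if true then 0 else 1))) == ((\y.2) (\z.(let u = false in u))))
step 2: [delta@0.0.0] (((30 * (4 - 4)) - ((5 * 6) * (if true then 0 else 1))) == ((\y.2) (\z.(let u = false in u))))
step 3: [delta@0.0.1] (((30 * 0) - ((5 * 6) * (if true then 0 else 1))) == ((\y.2) (\z.(let u = false in u))))
step 4: [delta@0.0] ((0 - ((5 * 6) * (if true then 0 else 1))) == ((\y.2) (\z.(let u = false in u))))
step 5: [delta@0.1.0] ((0 - (30 * (if true then 0 else 1))) == ((\y.2) (\z.(let u = false in u))))
step 6: [if@0.1.1] ((0 - (30 * 0)) == ((\y.2) (\z.(let u = false in u))))
step 7: [delta@0.1] ((0 - 0) == ((\y.2) (\z.(let u = false in u))))
step 8: [delta@0] (0 == ((\y.2) (\z.(let u = false in u))))
step 9: [beta@1] (0 == 2)
step 10: [delta@root] false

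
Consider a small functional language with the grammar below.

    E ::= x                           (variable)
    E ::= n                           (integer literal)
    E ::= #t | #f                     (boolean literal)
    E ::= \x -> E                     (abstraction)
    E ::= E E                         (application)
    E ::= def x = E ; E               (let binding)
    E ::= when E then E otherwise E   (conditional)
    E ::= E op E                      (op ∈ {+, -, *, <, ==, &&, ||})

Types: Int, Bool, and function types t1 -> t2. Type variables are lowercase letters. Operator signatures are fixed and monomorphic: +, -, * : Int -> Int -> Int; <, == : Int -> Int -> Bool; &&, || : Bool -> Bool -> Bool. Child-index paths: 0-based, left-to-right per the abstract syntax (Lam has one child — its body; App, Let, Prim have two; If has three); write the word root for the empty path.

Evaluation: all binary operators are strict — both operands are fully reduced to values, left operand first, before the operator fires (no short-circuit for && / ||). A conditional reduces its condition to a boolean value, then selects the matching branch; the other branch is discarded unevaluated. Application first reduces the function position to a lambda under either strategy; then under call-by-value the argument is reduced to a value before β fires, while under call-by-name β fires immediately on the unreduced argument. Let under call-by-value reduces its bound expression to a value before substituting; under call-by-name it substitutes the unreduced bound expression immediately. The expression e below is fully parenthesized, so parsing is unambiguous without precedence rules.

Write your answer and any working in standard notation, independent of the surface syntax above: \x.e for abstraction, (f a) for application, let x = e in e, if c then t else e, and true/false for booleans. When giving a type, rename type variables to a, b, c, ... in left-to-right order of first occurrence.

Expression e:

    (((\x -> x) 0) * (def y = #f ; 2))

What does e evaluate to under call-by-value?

Derivation:
step 0: (((\x.x) 0) * (let y = false in 2))
step 1: [beta@0] (0 * (let y = false in 2))
step 2: [let@1] (0 * 2)
step 3: [delta@root] 0

Answer: 0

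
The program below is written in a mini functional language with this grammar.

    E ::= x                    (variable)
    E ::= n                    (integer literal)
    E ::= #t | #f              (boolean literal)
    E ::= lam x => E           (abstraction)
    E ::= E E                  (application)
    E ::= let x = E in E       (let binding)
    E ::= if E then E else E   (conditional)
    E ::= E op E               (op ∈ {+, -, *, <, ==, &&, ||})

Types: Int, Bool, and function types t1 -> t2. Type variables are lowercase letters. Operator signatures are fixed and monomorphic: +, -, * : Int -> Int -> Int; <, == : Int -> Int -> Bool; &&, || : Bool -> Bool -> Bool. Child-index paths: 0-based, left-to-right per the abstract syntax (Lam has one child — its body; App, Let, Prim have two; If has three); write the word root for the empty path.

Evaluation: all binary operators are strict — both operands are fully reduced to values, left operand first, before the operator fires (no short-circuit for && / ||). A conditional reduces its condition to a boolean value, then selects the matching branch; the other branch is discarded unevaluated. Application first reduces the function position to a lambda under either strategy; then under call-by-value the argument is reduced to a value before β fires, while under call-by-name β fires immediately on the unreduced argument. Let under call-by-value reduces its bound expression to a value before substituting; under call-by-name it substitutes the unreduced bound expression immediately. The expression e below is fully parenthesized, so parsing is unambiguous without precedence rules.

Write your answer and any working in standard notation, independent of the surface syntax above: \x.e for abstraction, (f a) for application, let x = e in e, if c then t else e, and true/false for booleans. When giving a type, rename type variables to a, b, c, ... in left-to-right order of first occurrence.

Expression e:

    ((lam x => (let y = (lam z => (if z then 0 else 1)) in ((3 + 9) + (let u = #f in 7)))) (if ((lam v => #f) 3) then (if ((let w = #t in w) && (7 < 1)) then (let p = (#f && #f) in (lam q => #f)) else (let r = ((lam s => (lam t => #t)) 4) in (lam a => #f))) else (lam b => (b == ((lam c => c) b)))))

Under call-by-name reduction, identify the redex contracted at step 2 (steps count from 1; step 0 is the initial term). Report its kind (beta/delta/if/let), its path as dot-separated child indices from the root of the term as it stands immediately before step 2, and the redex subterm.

Answer: let at root : (let y = (\z.(if z then 0 else 1)) in ((3 + 9) + (let u = false in 7)))

Derivation:
step 0: ((\x.(let y = (\z.(if z then 0 else 1)) in ((3 + 9) + (let u = false in 7)))) (if ((\v.false) 3) then (if ((let w = true in w) && (7 < 1)) then (let p = (false && false) in (\q.false)) else (let r = ((\s.(\t.true)) 4) in (\a.false))) else (\b.(b == ((\c.c) b)))))
step 1: [beta@root] (let y = (\z.(if z then 0 else 1)) in ((3 + 9) + (let u = false in 7)))
step 2: [let@root] ((3 + 9) + (let u = false in 7))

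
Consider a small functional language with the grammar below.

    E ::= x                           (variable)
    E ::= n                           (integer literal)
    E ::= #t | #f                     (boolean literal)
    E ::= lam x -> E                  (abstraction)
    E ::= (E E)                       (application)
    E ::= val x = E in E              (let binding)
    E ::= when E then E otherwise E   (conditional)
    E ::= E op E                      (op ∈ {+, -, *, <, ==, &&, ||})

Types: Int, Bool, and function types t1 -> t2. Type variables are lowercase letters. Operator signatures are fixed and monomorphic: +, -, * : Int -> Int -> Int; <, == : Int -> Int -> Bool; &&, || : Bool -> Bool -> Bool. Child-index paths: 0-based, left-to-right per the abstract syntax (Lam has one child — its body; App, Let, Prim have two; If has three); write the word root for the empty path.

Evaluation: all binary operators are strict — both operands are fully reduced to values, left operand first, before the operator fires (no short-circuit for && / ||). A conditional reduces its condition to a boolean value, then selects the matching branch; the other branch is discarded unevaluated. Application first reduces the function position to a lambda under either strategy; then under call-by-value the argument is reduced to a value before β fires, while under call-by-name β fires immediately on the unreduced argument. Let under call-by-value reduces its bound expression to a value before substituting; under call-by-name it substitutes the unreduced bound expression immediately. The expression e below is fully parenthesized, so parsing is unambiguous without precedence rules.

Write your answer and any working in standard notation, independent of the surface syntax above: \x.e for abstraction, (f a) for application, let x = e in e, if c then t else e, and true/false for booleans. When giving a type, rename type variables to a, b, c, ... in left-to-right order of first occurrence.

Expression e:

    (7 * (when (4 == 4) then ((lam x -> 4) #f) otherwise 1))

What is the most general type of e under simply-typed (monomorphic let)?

Answer: Int

Trace:
  unify Int ~ Int
  unify Int ~ Int
  unify Int ~ Int
  unify Bool ~ Bool
\x._ : a -> Int
  unify a -> Int ~ Bool -> b
  unify a ~ Bool
  unify Int ~ b
_ _ : Int
  unify Int ~ Int
  unify Int ~ Int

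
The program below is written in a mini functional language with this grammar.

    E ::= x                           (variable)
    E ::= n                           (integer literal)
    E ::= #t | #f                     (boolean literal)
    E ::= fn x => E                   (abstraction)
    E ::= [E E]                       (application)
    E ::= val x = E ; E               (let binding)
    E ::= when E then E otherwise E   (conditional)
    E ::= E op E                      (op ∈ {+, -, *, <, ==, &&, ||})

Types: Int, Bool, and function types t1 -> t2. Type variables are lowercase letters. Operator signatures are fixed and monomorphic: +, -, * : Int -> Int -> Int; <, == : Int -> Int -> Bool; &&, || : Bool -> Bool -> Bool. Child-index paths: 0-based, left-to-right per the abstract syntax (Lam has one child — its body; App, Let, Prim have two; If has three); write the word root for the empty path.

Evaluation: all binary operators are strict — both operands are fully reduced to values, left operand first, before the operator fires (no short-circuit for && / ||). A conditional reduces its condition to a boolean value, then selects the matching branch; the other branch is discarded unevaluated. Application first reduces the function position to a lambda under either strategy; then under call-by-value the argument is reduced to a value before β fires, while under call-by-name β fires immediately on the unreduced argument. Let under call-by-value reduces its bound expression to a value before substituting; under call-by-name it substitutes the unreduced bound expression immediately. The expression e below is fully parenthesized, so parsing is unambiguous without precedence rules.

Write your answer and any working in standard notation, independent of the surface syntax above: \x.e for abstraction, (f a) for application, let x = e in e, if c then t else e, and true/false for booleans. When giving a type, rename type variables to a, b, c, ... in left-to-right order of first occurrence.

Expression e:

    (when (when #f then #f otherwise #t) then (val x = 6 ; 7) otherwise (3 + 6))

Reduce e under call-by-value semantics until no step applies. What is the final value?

Answer: 7

Trace:
step 0: (if (if false then false else true) then (let x = 6 in 7) else (3 + 6))
step 1: [if@0] (if true then (let x = 6 in 7) else (3 + 6))
step 2: [if@root] (let x = 6 in 7)
step 3: [let@root] 7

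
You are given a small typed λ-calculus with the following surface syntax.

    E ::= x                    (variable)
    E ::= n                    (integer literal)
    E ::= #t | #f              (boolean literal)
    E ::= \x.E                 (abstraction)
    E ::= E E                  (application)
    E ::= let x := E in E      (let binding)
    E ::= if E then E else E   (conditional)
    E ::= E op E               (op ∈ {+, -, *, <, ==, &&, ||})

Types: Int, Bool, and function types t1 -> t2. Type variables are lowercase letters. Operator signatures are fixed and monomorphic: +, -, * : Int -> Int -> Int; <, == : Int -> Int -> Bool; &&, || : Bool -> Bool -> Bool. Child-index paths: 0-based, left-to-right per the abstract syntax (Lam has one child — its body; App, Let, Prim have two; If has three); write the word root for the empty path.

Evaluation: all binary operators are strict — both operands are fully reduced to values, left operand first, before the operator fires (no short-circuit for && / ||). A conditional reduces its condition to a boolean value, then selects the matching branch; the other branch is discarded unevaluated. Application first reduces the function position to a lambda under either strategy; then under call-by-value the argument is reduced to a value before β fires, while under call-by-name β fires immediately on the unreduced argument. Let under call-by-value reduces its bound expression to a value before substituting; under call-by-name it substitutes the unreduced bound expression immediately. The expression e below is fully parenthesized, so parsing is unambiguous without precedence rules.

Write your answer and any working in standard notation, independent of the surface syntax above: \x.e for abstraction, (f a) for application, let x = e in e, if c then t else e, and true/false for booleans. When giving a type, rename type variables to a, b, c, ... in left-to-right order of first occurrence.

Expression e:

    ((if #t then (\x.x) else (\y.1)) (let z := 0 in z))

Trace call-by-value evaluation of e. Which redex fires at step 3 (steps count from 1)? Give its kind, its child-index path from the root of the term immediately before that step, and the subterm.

Derivation:
step 0: ((if true then (\x.x) else (\y.1)) (let z = 0 in z))
step 1: [if@0] ((\x.x) (let z = 0 in z))
step 2: [let@1] ((\x.x) 0)
step 3: [beta@root] 0

Answer: beta at root : ((\x.x) 0)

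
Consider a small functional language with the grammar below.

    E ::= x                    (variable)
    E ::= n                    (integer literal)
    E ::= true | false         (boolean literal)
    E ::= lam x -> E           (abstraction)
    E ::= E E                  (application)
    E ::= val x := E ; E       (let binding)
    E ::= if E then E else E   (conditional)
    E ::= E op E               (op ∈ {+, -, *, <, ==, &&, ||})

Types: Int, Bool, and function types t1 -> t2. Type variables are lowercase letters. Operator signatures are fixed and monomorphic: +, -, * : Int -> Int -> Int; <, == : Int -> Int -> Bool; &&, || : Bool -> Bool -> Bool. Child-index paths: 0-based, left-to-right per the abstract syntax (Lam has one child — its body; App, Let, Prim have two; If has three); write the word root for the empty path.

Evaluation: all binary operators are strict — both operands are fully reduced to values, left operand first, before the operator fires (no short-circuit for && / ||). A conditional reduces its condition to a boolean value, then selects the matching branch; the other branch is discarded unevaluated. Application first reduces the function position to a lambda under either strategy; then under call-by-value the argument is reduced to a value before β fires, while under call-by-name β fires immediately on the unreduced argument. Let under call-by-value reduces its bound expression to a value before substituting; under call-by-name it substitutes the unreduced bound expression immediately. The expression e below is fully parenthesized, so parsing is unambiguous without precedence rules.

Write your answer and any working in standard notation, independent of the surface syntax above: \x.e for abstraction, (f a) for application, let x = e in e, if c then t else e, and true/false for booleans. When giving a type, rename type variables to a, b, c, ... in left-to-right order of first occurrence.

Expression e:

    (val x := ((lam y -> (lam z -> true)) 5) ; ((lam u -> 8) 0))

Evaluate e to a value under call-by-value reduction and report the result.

Answer: 8

Derivation:
step 0: (let x = ((\y.(\z.true)) 5) in ((\u.8) 0))
step 1: [beta@0] (let x = (\z.true) in ((\u.8) 0))
step 2: [let@root] ((\u.8) 0)
step 3: [beta@root] 8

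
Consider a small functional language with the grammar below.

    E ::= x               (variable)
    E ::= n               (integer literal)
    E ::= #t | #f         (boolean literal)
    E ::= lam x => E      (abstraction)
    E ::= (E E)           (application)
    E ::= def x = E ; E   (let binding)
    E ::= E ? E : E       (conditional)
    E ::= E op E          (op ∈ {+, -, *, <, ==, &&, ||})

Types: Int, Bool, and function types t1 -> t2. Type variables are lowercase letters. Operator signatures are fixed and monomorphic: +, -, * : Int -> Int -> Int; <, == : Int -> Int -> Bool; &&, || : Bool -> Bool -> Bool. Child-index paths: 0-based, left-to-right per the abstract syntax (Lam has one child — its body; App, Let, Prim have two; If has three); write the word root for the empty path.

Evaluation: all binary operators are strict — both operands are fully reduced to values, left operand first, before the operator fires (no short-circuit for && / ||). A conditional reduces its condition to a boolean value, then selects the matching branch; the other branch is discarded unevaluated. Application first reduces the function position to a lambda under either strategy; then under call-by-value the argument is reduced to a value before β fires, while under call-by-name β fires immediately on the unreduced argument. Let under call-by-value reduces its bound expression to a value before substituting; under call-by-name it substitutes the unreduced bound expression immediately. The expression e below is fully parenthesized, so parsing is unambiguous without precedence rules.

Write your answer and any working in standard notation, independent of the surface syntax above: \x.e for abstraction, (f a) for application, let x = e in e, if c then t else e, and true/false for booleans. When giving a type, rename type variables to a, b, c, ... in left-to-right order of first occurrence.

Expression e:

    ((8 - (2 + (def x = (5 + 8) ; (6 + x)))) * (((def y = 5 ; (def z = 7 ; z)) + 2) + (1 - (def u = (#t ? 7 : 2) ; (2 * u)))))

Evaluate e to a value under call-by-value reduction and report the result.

Working:
step 0: ((8 - (2 + (let x = (5 + 8) in (6 + x)))) * (((let y = 5 in (let z = 7 in z)) + 2) + (1 - (let u = (if true then 7 else 2) in (2 * u)))))
step 1: [delta@0.1.1.0] ((8 - (2 + (let x = 13 in (6 + x)))) * (((let y = 5 in (let z = 7 in z)) + 2) + (1 - (let u = (if true then 7 else 2) in (2 * u)))))
step 2: [let@0.1.1] ((8 - (2 + (6 + 13))) * (((let y = 5 in (let z = 7 in z)) + 2) + (1 - (let u = (if true then 7 else 2) in (2 * u)))))
step 3: [delta@0.1.1] ((8 - (2 + 19)) * (((let y = 5 in (let z = 7 in z)) + 2) + (1 - (let u = (if true then 7 else 2) in (2 * u)))))
step 4: [delta@0.1] ((8 - 21) * (((let y = 5 in (let z = 7 in z)) + 2) + (1 - (let u = (if true then 7 else 2) in (2 * u)))))
step 5: [delta@0] (-13 * (((let y = 5 in (let z = 7 in z)) + 2) + (1 - (let u = (if true then 7 else 2) in (2 * u)))))
step 6: [let@1.0.0] (-13 * (((let z = 7 in z) + 2) + (1 - (let u = (if true then 7 else 2) in (2 * u)))))
step 7: [let@1.0.0] (-13 * ((7 + 2) + (1 - (let u = (if true then 7 else 2) in (2 * u)))))
step 8: [delta@1.0] (-13 * (9 + (1 - (let u = (if true then 7 else 2) in (2 * u)))))
step 9: [if@1.1.1.0] (-13 * (9 + (1 - (let u = 7 in (2 * u)))))
step 10: [let@1.1.1] (-13 * (9 + (1 - (2 * 7))))
step 11: [delta@1.1.1] (-13 * (9 + (1 - 14)))
step 12: [delta@1.1] (-13 * (9 + -13))
step 13: [delta@1] (-13 * -4)
step 14: [delta@root] 52

Answer: 52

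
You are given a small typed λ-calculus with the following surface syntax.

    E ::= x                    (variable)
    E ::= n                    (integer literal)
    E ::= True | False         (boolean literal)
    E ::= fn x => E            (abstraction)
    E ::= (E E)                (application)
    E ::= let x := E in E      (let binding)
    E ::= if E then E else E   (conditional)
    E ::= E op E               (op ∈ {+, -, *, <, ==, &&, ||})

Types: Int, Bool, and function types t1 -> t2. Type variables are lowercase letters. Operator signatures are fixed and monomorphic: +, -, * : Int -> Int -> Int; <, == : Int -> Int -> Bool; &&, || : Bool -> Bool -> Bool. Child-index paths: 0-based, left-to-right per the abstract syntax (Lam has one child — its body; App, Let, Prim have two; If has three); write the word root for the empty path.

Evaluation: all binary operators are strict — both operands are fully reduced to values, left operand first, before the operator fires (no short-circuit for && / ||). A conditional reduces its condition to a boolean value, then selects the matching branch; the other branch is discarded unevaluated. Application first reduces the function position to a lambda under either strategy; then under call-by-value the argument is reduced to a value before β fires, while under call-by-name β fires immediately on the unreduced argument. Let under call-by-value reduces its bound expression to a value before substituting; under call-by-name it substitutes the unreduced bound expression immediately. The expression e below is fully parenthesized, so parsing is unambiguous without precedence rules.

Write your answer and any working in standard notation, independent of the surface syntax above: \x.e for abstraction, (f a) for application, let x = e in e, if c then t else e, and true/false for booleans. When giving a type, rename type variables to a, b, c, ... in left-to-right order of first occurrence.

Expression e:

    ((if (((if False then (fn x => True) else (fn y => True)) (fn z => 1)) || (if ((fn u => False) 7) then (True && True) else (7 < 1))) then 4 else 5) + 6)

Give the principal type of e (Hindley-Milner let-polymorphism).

Answer: Int

Trace:
  unify Bool ~ Bool
\x._ : a -> Bool
\y._ : b -> Bool
  unify a -> Bool ~ b -> Bool
  unify a ~ b
  unify Bool ~ Bool
\z._ : c -> Int
  unify b -> Bool ~ (c -> Int) -> d
  unify b ~ c -> Int
  unify Bool ~ d
_ _ : Bool
  unify Bool ~ Bool
\u._ : e -> Bool
  unify e -> Bool ~ Int -> f
  unify e ~ Int
  unify Bool ~ f
_ _ : Bool
  unify Bool ~ Bool
  unify Bool ~ Bool
  unify Bool ~ Bool
  unify Int ~ Int
  unify Int ~ Int
  unify Bool ~ Bool
  unify Bool ~ Bool
  unify Bool ~ Bool
  unify Int ~ Int
  unify Int ~ Int
  unify Int ~ Int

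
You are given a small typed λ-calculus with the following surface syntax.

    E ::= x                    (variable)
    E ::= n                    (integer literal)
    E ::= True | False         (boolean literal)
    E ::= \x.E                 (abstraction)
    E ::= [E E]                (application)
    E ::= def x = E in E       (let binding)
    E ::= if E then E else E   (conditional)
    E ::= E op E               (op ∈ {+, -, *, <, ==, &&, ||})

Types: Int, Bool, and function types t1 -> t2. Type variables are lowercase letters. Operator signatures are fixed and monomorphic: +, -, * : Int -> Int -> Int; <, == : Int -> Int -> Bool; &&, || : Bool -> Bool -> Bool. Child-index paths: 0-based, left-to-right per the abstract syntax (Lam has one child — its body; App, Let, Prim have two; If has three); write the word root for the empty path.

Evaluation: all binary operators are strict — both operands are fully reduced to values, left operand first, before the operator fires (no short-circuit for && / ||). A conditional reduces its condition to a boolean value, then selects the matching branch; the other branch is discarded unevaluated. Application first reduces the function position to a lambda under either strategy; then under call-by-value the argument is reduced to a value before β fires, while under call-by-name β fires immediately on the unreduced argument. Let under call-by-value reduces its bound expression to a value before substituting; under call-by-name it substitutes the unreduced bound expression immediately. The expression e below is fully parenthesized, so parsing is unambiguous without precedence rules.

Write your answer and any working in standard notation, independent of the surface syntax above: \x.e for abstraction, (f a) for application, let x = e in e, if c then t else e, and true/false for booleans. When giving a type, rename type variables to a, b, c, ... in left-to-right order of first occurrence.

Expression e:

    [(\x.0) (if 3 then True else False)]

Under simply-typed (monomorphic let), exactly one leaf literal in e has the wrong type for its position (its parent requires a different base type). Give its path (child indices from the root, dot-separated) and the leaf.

Answer: 1.0 : 3

Derivation:
\x._ : a -> Int
  unify Int ~ Bool
  FAIL: mismatch Int ~ Bool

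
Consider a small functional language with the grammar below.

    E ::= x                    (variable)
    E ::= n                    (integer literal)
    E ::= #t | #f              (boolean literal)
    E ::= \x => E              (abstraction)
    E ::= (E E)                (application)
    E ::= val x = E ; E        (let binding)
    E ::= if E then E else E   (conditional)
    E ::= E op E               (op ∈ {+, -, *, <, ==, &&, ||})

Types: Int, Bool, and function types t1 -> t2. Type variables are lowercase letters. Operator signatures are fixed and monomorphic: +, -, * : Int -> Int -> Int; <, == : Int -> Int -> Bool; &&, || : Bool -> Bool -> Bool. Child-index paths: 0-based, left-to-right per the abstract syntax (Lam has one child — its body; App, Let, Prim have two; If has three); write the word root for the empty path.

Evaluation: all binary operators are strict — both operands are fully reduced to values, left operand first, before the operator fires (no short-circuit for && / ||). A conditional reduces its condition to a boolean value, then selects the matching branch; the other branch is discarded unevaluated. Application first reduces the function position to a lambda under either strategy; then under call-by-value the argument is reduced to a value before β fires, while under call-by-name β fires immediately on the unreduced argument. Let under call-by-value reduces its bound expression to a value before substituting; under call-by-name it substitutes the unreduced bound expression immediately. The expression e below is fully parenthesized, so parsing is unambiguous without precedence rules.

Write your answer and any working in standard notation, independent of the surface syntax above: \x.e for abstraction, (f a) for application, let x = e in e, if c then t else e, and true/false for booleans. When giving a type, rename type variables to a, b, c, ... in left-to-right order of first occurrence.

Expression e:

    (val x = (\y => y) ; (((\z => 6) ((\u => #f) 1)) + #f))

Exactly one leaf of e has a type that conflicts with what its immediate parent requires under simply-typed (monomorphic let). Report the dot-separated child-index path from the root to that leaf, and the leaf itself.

Derivation:
y : a
\y._ : a -> a
let x : a -> a
\z._ : b -> Int
\u._ : c -> Bool
  unify c -> Bool ~ Int -> d
  unify c ~ Int
  unify Bool ~ d
_ _ : Bool
  unify b -> Int ~ Bool -> e
  unify b ~ Bool
  unify Int ~ e
_ _ : Int
  unify Int ~ Int
  unify Bool ~ Int
  FAIL: mismatch Bool ~ Int

Answer: 1.1 : false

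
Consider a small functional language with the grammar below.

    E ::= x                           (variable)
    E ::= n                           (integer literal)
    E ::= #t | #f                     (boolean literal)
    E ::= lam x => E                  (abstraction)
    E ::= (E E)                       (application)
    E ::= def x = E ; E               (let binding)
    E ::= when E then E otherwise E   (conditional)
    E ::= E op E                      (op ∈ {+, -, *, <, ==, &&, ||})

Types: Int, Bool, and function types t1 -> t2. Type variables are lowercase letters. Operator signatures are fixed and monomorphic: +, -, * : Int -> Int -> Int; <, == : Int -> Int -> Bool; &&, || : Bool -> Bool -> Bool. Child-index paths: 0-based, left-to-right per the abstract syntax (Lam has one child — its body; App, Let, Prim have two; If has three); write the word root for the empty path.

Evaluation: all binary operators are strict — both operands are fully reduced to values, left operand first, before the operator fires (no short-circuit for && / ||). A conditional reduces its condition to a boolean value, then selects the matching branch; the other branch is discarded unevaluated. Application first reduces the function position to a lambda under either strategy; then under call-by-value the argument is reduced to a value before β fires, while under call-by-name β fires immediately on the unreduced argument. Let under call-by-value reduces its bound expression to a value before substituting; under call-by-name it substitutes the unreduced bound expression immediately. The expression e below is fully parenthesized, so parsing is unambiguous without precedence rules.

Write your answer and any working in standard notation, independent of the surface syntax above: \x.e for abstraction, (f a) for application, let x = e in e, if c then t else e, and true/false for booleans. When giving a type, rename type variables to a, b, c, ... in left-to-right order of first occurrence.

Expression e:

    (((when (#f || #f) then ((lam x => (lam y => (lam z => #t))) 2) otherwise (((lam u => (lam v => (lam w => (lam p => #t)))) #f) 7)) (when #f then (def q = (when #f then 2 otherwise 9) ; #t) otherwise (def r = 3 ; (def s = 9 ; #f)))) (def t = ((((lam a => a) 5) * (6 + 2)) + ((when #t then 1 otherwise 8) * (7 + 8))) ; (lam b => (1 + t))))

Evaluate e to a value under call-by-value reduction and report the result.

Answer: true

Working:
step 0: (((if (false || false) then ((\x.(\y.(\z.true))) 2) else (((\u.(\v.(\w.(\p.true)))) false) 7)) (if false then (let q = (if false then 2 else 9) in true) else (let r = 3 in (let s = 9 in false)))) (let t = ((((\a.a) 5) * (6 + 2)) + ((if true then 1 else 8) * (7 + 8))) in (\b.(1 + t))))
step 1: [delta@0.0.0] (((if false then ((\x.(\y.(\z.true))) 2) else (((\u.(\v.(\w.(\p.true)))) false) 7)) (if false then (let q = (if false then 2 else 9) in true) else (let r = 3 in (let s = 9 in false)))) (let t = ((((\a.a) 5) * (6 + 2)) + ((if true then 1 else 8) * (7 + 8))) in (\b.(1 + t))))
step 2: [if@0.0] (((((\u.(\v.(\w.(\p.true)))) false) 7) (if false then (let q = (if false then 2 else 9) in true) else (let r = 3 in (let s = 9 in false)))) (let t = ((((\a.a) 5) * (6 + 2)) + ((if true then 1 else 8) * (7 + 8))) in (\b.(1 + t))))
step 3: [beta@0.0.0] ((((\v.(\w.(\p.true))) 7) (if false then (let q = (if false then 2 else 9) in true) else (let r = 3 in (let s = 9 in false)))) (let t = ((((\a.a) 5) * (6 + 2)) + ((if true then 1 else 8) * (7 + 8))) in (\b.(1 + t))))
step 4: [beta@0.0] (((\w.(\p.true)) (if false then (let q = (if false then 2 else 9) in true) else (let r = 3 in (let s = 9 in false)))) (let t = ((((\a.a) 5) * (6 + 2)) + ((if true then 1 else 8) * (7 + 8))) in (\b.(1 + t))))
step 5: [if@0.1] (((\w.(\p.true)) (let r = 3 in (let s = 9 in false))) (let t = ((((\a.a) 5) * (6 + 2)) + ((if true then 1 else 8) * (7 + 8))) in (\b.(1 + t))))
step 6: [let@0.1] (((\w.(\p.true)) (let s = 9 in false)) (let t = ((((\a.a) 5) * (6 + 2)) + ((if true then 1 else 8) * (7 + 8))) in (\b.(1 + t))))
step 7: [let@0.1] (((\w.(\p.true)) false) (let t = ((((\a.a) 5) * (6 + 2)) + ((if true then 1 else 8) * (7 + 8))) in (\b.(1 + t))))
step 8: [beta@0] ((\p.true) (let t = ((((\a.a) 5) * (6 + 2)) + ((if true then 1 else 8) * (7 + 8))) in (\b.(1 + t))))
step 9: [beta@1.0.0.0] ((\p.true) (let t = ((5 * (6 + 2)) + ((if true then 1 else 8) * (7 + 8))) in (\b.(1 + t))))
step 10: [delta@1.0.0.1] ((\p.true) (let t = ((5 * 8) + ((if true then 1 else 8) * (7 + 8))) in (\b.(1 + t))))
step 11: [delta@1.0.0] ((\p.true) (let t = (40 + ((if true then 1 else 8) * (7 + 8))) in (\b.(1 + t))))
step 12: [if@1.0.1.0] ((\p.true) (let t = (40 + (1 * (7 + 8))) in (\b.(1 + t))))
step 13: [delta@1.0.1.1] ((\p.true) (let t = (40 + (1 * 15)) in (\b.(1 + t))))
step 14: [delta@1.0.1] ((\p.true) (let t = (40 + 15) in (\b.(1 + t))))
step 15: [delta@1.0] ((\p.true) (let t = 55 in (\b.(1 + t))))
step 16: [let@1] ((\p.true) (\b.(1 + 55)))
step 17: [beta@root] true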